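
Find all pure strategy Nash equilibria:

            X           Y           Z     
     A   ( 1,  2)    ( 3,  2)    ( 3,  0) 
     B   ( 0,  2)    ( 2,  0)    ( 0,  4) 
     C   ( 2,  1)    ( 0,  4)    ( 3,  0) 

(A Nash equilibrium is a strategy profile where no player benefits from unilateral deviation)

Nash equilibrium: (A, Y)

Work:
Best responses:
  P1 vs X: payoffs [1, 0, 2] → best response C (payoff 2)
  P1 vs Y: payoffs [3, 2, 0] → best response A (payoff 3)
  P1 vs Z: payoffs [3, 0, 3] → best response A/C (payoff 3)
  P2 vs A: payoffs [2, 2, 0] → best response X/Y (payoff 2)
  P2 vs B: payoffs [2, 0, 4] → best response Z (payoff 4)
  P2 vs C: payoffs [1, 4, 0] → best response Y (payoff 4)
Mutual best responses: (A,Y) → Nash equilibria.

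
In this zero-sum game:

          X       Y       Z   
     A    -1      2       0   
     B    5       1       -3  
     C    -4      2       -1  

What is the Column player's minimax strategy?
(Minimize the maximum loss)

Column should play Z, value = 0

Work:
Column player minimizes Row's maximum payoff:
Column X: max payoff to Row = 5
Column Y: max payoff to Row = 2
Column Z: max payoff to Row = 0
Minimum is 0, achieved by column Z.
Minimax strategy: Z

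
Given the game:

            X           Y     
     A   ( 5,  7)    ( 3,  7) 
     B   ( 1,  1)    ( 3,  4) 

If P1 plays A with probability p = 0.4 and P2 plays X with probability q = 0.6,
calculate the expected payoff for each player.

E[P1] = 2.76, E[P2] = 4.12

Work:
E[P1] = p·q·π₁(A,X) + p·(1-q)·π₁(A,Y) + (1-p)·q·π₁(B,X) + (1-p)·(1-q)·π₁(B,Y)
= 0.4·0.6·5 + 0.4·0.4·3 + 0.6·0.6·1 + 0.6·0.4·3
= 2.76

E[P2] = 4.12 (similar calculation)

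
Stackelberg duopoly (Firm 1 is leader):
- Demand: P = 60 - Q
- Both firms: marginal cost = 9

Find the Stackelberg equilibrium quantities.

q₁* (leader) = 25.5, q₂* (follower) = 12.75

Work:
Follower's reaction: q₂ = (a - c - q₁)/2
Leader substitutes: π₁ = q₁·(a - q₁ - (a-c-q₁)/2 - c)
FOC: q₁* = (60 - 9)/2 = 25.50
Then: q₂* = (60 - 9 - 25.5)/2 = 12.75
Leader has first-mover advantage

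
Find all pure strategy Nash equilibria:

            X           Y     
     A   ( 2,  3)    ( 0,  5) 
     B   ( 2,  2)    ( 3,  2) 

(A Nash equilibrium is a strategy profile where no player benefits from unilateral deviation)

Nash equilibrium: (B, X), (B, Y)

Work:
Best responses:
  P1 vs X: payoffs [2, 2] → best response A/B (payoff 2)
  P1 vs Y: payoffs [0, 3] → best response B (payoff 3)
  P2 vs A: payoffs [3, 5] → best response Y (payoff 5)
  P2 vs B: payoffs [2, 2] → best response X/Y (payoff 2)
Mutual best responses: (B,X), (B,Y) → Nash equilibria.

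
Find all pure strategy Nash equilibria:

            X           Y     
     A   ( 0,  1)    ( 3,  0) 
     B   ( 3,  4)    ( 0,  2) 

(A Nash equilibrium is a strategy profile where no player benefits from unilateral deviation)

Nash equilibrium: (B, X)

Work:
Best responses:
  P1 vs X: payoffs [0, 3] → best response B (payoff 3)
  P1 vs Y: payoffs [3, 0] → best response A (payoff 3)
  P2 vs A: payoffs [1, 0] → best response X (payoff 1)
  P2 vs B: payoffs [4, 2] → best response X (payoff 4)
Mutual best responses: (B,X) → Nash equilibria.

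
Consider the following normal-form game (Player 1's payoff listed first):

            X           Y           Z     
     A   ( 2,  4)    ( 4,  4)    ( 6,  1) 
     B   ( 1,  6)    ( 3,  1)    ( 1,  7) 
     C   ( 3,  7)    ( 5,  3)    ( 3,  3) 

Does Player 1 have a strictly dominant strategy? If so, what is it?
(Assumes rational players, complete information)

No strictly dominant strategy exists for Player 1

Work:
A strategy strictly dominates another if it gives a strictly higher payoff against every opponent action. Compare each pair of P1's strategies column-by-column:
  A vs B: [2 vs 1, 4 vs 3, 6 vs 1] → A strictly dominates B
  A vs C: [2 vs 3, 4 vs 5, 6 vs 3] → A does not strictly dominate C (column X: 2 ≤ 3)
  B vs A: [1 vs 2, 3 vs 4, 1 vs 6] → B does not strictly dominate A (column X: 1 ≤ 2)
  B vs C: [1 vs 3, 3 vs 5, 1 vs 3] → B does not strictly dominate C (column X: 1 ≤ 3)
  C vs A: [3 vs 2, 5 vs 4, 3 vs 6] → C does not strictly dominate A (column Z: 3 ≤ 6)
  C vs B: [3 vs 1, 5 vs 3, 3 vs 1] → C strictly dominates B
No single strategy strictly dominates all others → no strictly dominant strategy.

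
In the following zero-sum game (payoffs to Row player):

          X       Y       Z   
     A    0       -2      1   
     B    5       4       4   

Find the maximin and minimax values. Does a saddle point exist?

Maximin = 4, Minimax = 4, Saddle: True

Work:
Row minimums: [-2, 4] → maximin = 4
Column maximums: [5, 4, 4] → minimax = 4
Saddle point exists! Game value = 4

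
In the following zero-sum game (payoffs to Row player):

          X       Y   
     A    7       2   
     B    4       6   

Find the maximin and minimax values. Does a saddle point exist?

Maximin = 4, Minimax = 6, Saddle: False

Work:
Row minimums: [2, 4] → maximin = 4
Column maximums: [7, 6] → minimax = 6
No saddle point (maximin ≠ minimax). Mixed strategy needed.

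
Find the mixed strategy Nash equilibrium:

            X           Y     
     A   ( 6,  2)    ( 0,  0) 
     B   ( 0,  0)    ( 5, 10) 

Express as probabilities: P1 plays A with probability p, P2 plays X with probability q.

p = 0.8333, q = 0.4545

Work:
Find probabilities that make opponent indifferent:
P2 chooses q to make P1 indifferent between A and B
P1 chooses p to make P2 indifferent between X and Y
Mixed NE: P1 plays (A: 0.8333, B: 0.1667), P2 plays (X: 0.4545, Y: 0.5455)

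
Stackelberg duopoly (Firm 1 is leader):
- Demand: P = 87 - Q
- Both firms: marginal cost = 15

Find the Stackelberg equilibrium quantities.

q₁* (leader) = 36.0, q₂* (follower) = 18.0

Work:
Follower's reaction: q₂ = (a - c - q₁)/2
Leader substitutes: π₁ = q₁·(a - q₁ - (a-c-q₁)/2 - c)
FOC: q₁* = (87 - 15)/2 = 36.00
Then: q₂* = (87 - 15 - 36.0)/2 = 18.00
Leader has first-mover advantage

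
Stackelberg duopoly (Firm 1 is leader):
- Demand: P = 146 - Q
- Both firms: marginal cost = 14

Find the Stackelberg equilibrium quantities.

q₁* (leader) = 66.0, q₂* (follower) = 33.0

Work:
Follower's reaction: q₂ = (a - c - q₁)/2
Leader substitutes: π₁ = q₁·(a - q₁ - (a-c-q₁)/2 - c)
FOC: q₁* = (146 - 14)/2 = 66.00
Then: q₂* = (146 - 14 - 66.0)/2 = 33.00
Leader has first-mover advantage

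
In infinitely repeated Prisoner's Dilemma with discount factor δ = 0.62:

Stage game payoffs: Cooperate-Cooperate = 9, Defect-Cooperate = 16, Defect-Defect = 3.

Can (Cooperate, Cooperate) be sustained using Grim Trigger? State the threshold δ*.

δ* = 0.5385; since δ = 0.62 ≥ 0.5385, cooperation can be sustained

Work:
For Grim Trigger:
Cooperate forever: 9/(1-δ)
Defect then punished: 16 + 3·δ/(1-δ)
Need: 9/(1-δ) ≥ 16 + 3·δ/(1-δ)
Solving: δ ≥ (T-R)/(T-P) = (16-9)/(16-3) = 0.5385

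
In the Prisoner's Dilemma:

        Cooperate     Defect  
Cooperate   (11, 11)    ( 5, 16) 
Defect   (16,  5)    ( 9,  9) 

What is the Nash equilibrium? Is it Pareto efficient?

(Defect, Defect) is NE; not Pareto efficient

Work:
Defect dominates Cooperate for both players:
If P2 cooperates: Defect (16) > Cooperate (11)
If P2 defects: Defect (9) > Cooperate (5)
NE: (Defect, Defect) with payoff (9, 9)
But (Cooperate, Cooperate) = (11, 11) Pareto dominates (9, 9)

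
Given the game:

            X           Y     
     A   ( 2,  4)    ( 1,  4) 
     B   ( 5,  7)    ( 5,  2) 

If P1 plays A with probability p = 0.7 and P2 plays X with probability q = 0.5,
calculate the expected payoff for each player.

E[P1] = 2.55, E[P2] = 4.15

Work:
E[P1] = p·q·π₁(A,X) + p·(1-q)·π₁(A,Y) + (1-p)·q·π₁(B,X) + (1-p)·(1-q)·π₁(B,Y)
= 0.7·0.5·2 + 0.7·0.5·1 + 0.3·0.5·5 + 0.3·0.5·5
= 2.55

E[P2] = 4.15 (similar calculation)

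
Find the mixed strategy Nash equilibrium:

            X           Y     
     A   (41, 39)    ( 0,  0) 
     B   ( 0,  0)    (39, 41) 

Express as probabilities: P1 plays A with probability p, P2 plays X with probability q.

p = 0.5125, q = 0.4875

Work:
Find probabilities that make opponent indifferent:
P2 chooses q to make P1 indifferent between A and B
P1 chooses p to make P2 indifferent between X and Y
Mixed NE: P1 plays (A: 0.5125, B: 0.4875), P2 plays (X: 0.4875, Y: 0.5125)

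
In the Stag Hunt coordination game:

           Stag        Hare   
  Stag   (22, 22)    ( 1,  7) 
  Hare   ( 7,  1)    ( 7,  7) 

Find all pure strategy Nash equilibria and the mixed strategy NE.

Pure NE: (Stag, Stag) and (Hare, Hare); Mixed NE: p = 0.2857, q = 0.2857

Work:
Check pure NE:
(Stag, Stag): (22, 22) - no unilateral deviation beneficial
(Hare, Hare): (7, 7) - no unilateral deviation beneficial
Mixed NE: P1 plays Stag with p = 0.2857, P2 plays Stag with q = 0.2857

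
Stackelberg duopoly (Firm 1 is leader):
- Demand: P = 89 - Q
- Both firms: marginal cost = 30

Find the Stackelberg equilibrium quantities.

q₁* (leader) = 29.5, q₂* (follower) = 14.75

Work:
Follower's reaction: q₂ = (a - c - q₁)/2
Leader substitutes: π₁ = q₁·(a - q₁ - (a-c-q₁)/2 - c)
FOC: q₁* = (89 - 30)/2 = 29.50
Then: q₂* = (89 - 30 - 29.5)/2 = 14.75
Leader has first-mover advantage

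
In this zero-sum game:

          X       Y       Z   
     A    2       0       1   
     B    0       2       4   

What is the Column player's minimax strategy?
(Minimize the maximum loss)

Column should play X or Y (all achieve the minimum), value = 2

Work:
Column player minimizes Row's maximum payoff:
Column X: max payoff to Row = 2
Column Y: max payoff to Row = 2
Column Z: max payoff to Row = 4
Minimum is 2, achieved by columns X, Y (tied).
Each of X or Y is a minimax strategy.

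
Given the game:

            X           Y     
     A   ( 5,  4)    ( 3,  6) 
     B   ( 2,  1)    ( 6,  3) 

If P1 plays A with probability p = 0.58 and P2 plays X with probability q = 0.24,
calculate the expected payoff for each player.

E[P1] = 4.1352, E[P2] = 4.26

Work:
E[P1] = p·q·π₁(A,X) + p·(1-q)·π₁(A,Y) + (1-p)·q·π₁(B,X) + (1-p)·(1-q)·π₁(B,Y)
= 0.58·0.24·5 + 0.58·0.76·3 + 0.42·0.24·2 + 0.42·0.76·6
= 4.1352

E[P2] = 4.26 (similar calculation)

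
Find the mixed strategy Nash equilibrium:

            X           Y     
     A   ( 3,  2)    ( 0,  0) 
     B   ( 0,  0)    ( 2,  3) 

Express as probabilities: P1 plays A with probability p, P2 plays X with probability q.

p = 0.6, q = 0.4

Work:
Find probabilities that make opponent indifferent:
P2 chooses q to make P1 indifferent between A and B
P1 chooses p to make P2 indifferent between X and Y
Mixed NE: P1 plays (A: 0.6, B: 0.4), P2 plays (X: 0.4, Y: 0.6)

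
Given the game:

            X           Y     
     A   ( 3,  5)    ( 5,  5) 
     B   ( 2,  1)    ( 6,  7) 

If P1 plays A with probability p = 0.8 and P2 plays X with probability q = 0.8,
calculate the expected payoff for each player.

E[P1] = 3.28, E[P2] = 4.44

Work:
E[P1] = p·q·π₁(A,X) + p·(1-q)·π₁(A,Y) + (1-p)·q·π₁(B,X) + (1-p)·(1-q)·π₁(B,Y)
= 0.8·0.8·3 + 0.8·0.2·5 + 0.2·0.8·2 + 0.2·0.2·6
= 3.28

E[P2] = 4.44 (similar calculation)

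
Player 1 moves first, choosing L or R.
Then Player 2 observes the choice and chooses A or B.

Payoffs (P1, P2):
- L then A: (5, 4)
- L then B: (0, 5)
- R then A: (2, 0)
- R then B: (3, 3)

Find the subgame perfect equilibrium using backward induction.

P1 plays R, P2 plays B after L and B after R; Payoff (3, 3)

Work:
Backward induction:
After L: P2 chooses B → P1 gets 0
After R: P2 chooses B → P1 gets 3
P1 chooses R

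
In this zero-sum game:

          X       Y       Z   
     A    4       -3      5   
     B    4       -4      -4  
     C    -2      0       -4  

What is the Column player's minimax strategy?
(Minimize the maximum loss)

Column should play Y, value = 0

Work:
Column player minimizes Row's maximum payoff:
Column X: max payoff to Row = 4
Column Y: max payoff to Row = 0
Column Z: max payoff to Row = 5
Minimum is 0, achieved by column Y.
Minimax strategy: Y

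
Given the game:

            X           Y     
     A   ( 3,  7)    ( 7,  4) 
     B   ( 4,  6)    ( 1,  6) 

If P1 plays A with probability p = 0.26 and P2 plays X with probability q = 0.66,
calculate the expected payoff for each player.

E[P1] = 3.3388, E[P2] = 5.9948

Work:
E[P1] = p·q·π₁(A,X) + p·(1-q)·π₁(A,Y) + (1-p)·q·π₁(B,X) + (1-p)·(1-q)·π₁(B,Y)
= 0.26·0.66·3 + 0.26·0.34·7 + 0.74·0.66·4 + 0.74·0.34·1
= 3.3388

E[P2] = 5.9948 (similar calculation)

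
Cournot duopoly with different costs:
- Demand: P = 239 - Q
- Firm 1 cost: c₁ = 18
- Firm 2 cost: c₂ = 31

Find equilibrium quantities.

q₁* = 78.0, q₂* = 65.0

Work:
Reaction: q₁ = (239 - 18 - q₂)/2
Reaction: q₂ = (239 - 31 - q₁)/2
Solve simultaneously:
q₁* = (239 - 2×18 + 31)/3 = 78.0
q₂* = (239 - 2×31 + 18)/3 = 65.0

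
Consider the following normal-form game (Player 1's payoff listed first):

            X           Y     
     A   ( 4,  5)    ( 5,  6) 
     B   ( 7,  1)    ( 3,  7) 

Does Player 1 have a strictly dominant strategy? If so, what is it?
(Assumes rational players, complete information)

No strictly dominant strategy exists for Player 1

Work:
A strategy strictly dominates another if it gives a strictly higher payoff against every opponent action. Compare each pair of P1's strategies column-by-column:
  A vs B: [4 vs 7, 5 vs 3] → A does not strictly dominate B (column X: 4 ≤ 7)
  B vs A: [7 vs 4, 3 vs 5] → B does not strictly dominate A (column Y: 3 ≤ 5)
No single strategy strictly dominates all others → no strictly dominant strategy.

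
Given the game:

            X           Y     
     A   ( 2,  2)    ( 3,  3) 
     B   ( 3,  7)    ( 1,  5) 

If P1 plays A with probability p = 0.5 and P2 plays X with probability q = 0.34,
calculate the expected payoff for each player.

E[P1] = 2.17, E[P2] = 4.17

Work:
E[P1] = p·q·π₁(A,X) + p·(1-q)·π₁(A,Y) + (1-p)·q·π₁(B,X) + (1-p)·(1-q)·π₁(B,Y)
= 0.5·0.34·2 + 0.5·0.66·3 + 0.5·0.34·3 + 0.5·0.66·1
= 2.17

E[P2] = 4.17 (similar calculation)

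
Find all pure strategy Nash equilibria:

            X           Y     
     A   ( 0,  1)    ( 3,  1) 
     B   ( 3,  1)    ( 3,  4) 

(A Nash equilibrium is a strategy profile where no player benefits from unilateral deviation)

Nash equilibrium: (A, Y), (B, Y)

Work:
Best responses:
  P1 vs X: payoffs [0, 3] → best response B (payoff 3)
  P1 vs Y: payoffs [3, 3] → best response A/B (payoff 3)
  P2 vs A: payoffs [1, 1] → best response X/Y (payoff 1)
  P2 vs B: payoffs [1, 4] → best response Y (payoff 4)
Mutual best responses: (A,Y), (B,Y) → Nash equilibria.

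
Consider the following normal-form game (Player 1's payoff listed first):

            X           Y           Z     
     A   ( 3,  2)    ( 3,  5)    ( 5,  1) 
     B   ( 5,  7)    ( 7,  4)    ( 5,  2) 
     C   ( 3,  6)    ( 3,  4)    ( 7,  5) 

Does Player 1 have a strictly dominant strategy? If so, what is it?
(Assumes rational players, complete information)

No strictly dominant strategy exists for Player 1

Work:
A strategy strictly dominates another if it gives a strictly higher payoff against every opponent action. Compare each pair of P1's strategies column-by-column:
  A vs B: [3 vs 5, 3 vs 7, 5 vs 5] → A does not strictly dominate B (column X: 3 ≤ 5)
  A vs C: [3 vs 3, 3 vs 3, 5 vs 7] → A does not strictly dominate C (column X: 3 ≤ 3)
  B vs A: [5 vs 3, 7 vs 3, 5 vs 5] → B does not strictly dominate A (column Z: 5 ≤ 5)
  B vs C: [5 vs 3, 7 vs 3, 5 vs 7] → B does not strictly dominate C (column Z: 5 ≤ 7)
  C vs A: [3 vs 3, 3 vs 3, 7 vs 5] → C does not strictly dominate A (column X: 3 ≤ 3)
  C vs B: [3 vs 5, 3 vs 7, 7 vs 5] → C does not strictly dominate B (column X: 3 ≤ 5)
No single strategy strictly dominates all others → no strictly dominant strategy.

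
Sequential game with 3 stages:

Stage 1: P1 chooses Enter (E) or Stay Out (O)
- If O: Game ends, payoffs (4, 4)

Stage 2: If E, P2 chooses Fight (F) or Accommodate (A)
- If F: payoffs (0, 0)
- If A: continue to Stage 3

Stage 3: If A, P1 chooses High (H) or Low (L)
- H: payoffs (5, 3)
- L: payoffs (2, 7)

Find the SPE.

SPE: (E, A, H); Outcome (5, 3)

Work:
Stage 3: P1 chooses H (5 vs 2)
Stage 2: P2: F->0, A->3 (anticipating H). Choose A
Stage 1: P1: O->4, E->5 (anticipating A, H). Choose E
SPE path: E -> A -> H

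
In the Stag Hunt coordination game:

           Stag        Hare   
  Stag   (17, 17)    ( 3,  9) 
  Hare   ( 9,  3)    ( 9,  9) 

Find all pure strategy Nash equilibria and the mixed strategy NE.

Pure NE: (Stag, Stag) and (Hare, Hare); Mixed NE: p = 0.4286, q = 0.4286

Work:
Check pure NE:
(Stag, Stag): (17, 17) - no unilateral deviation beneficial
(Hare, Hare): (9, 9) - no unilateral deviation beneficial
Mixed NE: P1 plays Stag with p = 0.4286, P2 plays Stag with q = 0.4286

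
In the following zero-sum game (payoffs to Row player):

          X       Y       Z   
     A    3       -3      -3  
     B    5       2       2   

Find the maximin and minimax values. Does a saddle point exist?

Maximin = 2, Minimax = 2, Saddle: True

Work:
Row minimums: [-3, 2] → maximin = 2
Column maximums: [5, 2, 2] → minimax = 2
Saddle point exists! Game value = 2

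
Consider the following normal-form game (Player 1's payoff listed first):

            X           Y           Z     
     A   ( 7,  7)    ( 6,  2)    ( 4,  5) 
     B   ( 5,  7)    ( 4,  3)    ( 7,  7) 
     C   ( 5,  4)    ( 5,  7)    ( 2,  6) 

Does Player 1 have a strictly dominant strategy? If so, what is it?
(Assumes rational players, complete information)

No strictly dominant strategy exists for Player 1

Work:
A strategy strictly dominates another if it gives a strictly higher payoff against every opponent action. Compare each pair of P1's strategies column-by-column:
  A vs B: [7 vs 5, 6 vs 4, 4 vs 7] → A does not strictly dominate B (column Z: 4 ≤ 7)
  A vs C: [7 vs 5, 6 vs 5, 4 vs 2] → A strictly dominates C
  B vs A: [5 vs 7, 4 vs 6, 7 vs 4] → B does not strictly dominate A (column X: 5 ≤ 7)
  B vs C: [5 vs 5, 4 vs 5, 7 vs 2] → B does not strictly dominate C (column X: 5 ≤ 5)
  C vs A: [5 vs 7, 5 vs 6, 2 vs 4] → C does not strictly dominate A (column X: 5 ≤ 7)
  C vs B: [5 vs 5, 5 vs 4, 2 vs 7] → C does not strictly dominate B (column X: 5 ≤ 5)
No single strategy strictly dominates all others → no strictly dominant strategy.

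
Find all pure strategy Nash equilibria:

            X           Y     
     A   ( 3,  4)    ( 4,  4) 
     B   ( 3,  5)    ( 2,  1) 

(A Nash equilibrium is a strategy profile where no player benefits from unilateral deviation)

Nash equilibrium: (A, X), (A, Y), (B, X)

Work:
Best responses:
  P1 vs X: payoffs [3, 3] → best response A/B (payoff 3)
  P1 vs Y: payoffs [4, 2] → best response A (payoff 4)
  P2 vs A: payoffs [4, 4] → best response X/Y (payoff 4)
  P2 vs B: payoffs [5, 1] → best response X (payoff 5)
Mutual best responses: (A,X), (A,Y), (B,X) → Nash equilibria.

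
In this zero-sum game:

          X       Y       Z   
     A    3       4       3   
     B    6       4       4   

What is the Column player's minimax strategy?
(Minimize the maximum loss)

Column should play Y or Z (all achieve the minimum), value = 4

Work:
Column player minimizes Row's maximum payoff:
Column X: max payoff to Row = 6
Column Y: max payoff to Row = 4
Column Z: max payoff to Row = 4
Minimum is 4, achieved by columns Y, Z (tied).
Each of Y or Z is a minimax strategy.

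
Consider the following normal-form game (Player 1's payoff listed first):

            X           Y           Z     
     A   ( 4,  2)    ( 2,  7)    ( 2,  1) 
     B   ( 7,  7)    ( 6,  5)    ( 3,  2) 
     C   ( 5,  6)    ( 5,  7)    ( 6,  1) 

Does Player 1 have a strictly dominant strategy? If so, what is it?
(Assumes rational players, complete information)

No strictly dominant strategy exists for Player 1

Work:
A strategy strictly dominates another if it gives a strictly higher payoff against every opponent action. Compare each pair of P1's strategies column-by-column:
  A vs B: [4 vs 7, 2 vs 6, 2 vs 3] → A does not strictly dominate B (column X: 4 ≤ 7)
  A vs C: [4 vs 5, 2 vs 5, 2 vs 6] → A does not strictly dominate C (column X: 4 ≤ 5)
  B vs A: [7 vs 4, 6 vs 2, 3 vs 2] → B strictly dominates A
  B vs C: [7 vs 5, 6 vs 5, 3 vs 6] → B does not strictly dominate C (column Z: 3 ≤ 6)
  C vs A: [5 vs 4, 5 vs 2, 6 vs 2] → C strictly dominates A
  C vs B: [5 vs 7, 5 vs 6, 6 vs 3] → C does not strictly dominate B (column X: 5 ≤ 7)
No single strategy strictly dominates all others → no strictly dominant strategy.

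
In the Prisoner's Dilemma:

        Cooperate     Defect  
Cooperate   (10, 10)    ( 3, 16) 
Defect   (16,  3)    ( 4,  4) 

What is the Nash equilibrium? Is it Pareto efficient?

(Defect, Defect) is NE; not Pareto efficient

Work:
Defect dominates Cooperate for both players:
If P2 cooperates: Defect (16) > Cooperate (10)
If P2 defects: Defect (4) > Cooperate (3)
NE: (Defect, Defect) with payoff (4, 4)
But (Cooperate, Cooperate) = (10, 10) Pareto dominates (4, 4)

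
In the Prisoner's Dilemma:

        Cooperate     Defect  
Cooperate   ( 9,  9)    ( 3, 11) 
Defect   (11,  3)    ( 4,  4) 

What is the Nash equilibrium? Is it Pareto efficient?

(Defect, Defect) is NE; not Pareto efficient

Work:
Defect dominates Cooperate for both players:
If P2 cooperates: Defect (11) > Cooperate (9)
If P2 defects: Defect (4) > Cooperate (3)
NE: (Defect, Defect) with payoff (4, 4)
But (Cooperate, Cooperate) = (9, 9) Pareto dominates (4, 4)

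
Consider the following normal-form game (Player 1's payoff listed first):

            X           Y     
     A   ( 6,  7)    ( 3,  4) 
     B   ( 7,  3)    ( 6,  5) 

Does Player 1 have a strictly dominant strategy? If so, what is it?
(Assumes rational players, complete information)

Yes, Player 1's strictly dominant strategy is B

Work:
A strategy strictly dominates another if it gives a strictly higher payoff against every opponent action. Compare each pair of P1's strategies column-by-column:
  A vs B: [6 vs 7, 3 vs 6] → A does not strictly dominate B (column X: 6 ≤ 7)
  B vs A: [7 vs 6, 6 vs 3] → B strictly dominates A
B strictly dominates every other strategy → strictly dominant.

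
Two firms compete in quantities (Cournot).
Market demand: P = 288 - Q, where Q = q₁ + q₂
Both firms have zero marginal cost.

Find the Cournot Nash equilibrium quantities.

q₁* = q₂* = 96.0; P* = 96.0

Work:
Profit: π_i = P·q_i = (a - q_i - q_j)·q_i
FOC: ∂π_i/∂q_i = a - 2q_i - q_j = 0
Reaction function: q_i = (288 - q_j)/2
Symmetry: q* = 288/3 = 96.0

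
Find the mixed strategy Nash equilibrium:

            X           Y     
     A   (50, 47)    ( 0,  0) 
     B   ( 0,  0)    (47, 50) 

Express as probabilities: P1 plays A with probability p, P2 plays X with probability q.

p = 0.5155, q = 0.4845

Work:
Find probabilities that make opponent indifferent:
P2 chooses q to make P1 indifferent between A and B
P1 chooses p to make P2 indifferent between X and Y
Mixed NE: P1 plays (A: 0.5155, B: 0.4845), P2 plays (X: 0.4845, Y: 0.5155)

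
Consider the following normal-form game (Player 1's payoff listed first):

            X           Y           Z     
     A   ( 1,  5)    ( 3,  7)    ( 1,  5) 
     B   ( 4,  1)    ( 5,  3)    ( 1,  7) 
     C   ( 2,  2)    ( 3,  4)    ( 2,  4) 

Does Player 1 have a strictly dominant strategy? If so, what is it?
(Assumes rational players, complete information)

No strictly dominant strategy exists for Player 1

Work:
A strategy strictly dominates another if it gives a strictly higher payoff against every opponent action. Compare each pair of P1's strategies column-by-column:
  A vs B: [1 vs 4, 3 vs 5, 1 vs 1] → A does not strictly dominate B (column X: 1 ≤ 4)
  A vs C: [1 vs 2, 3 vs 3, 1 vs 2] → A does not strictly dominate C (column X: 1 ≤ 2)
  B vs A: [4 vs 1, 5 vs 3, 1 vs 1] → B does not strictly dominate A (column Z: 1 ≤ 1)
  B vs C: [4 vs 2, 5 vs 3, 1 vs 2] → B does not strictly dominate C (column Z: 1 ≤ 2)
  C vs A: [2 vs 1, 3 vs 3, 2 vs 1] → C does not strictly dominate A (column Y: 3 ≤ 3)
  C vs B: [2 vs 4, 3 vs 5, 2 vs 1] → C does not strictly dominate B (column X: 2 ≤ 4)
No single strategy strictly dominates all others → no strictly dominant strategy.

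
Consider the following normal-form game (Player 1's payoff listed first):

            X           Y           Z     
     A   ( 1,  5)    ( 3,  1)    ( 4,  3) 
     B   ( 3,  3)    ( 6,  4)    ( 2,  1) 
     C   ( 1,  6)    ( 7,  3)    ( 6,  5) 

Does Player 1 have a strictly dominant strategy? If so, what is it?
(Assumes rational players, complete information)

No strictly dominant strategy exists for Player 1

Work:
A strategy strictly dominates another if it gives a strictly higher payoff against every opponent action. Compare each pair of P1's strategies column-by-column:
  A vs B: [1 vs 3, 3 vs 6, 4 vs 2] → A does not strictly dominate B (column X: 1 ≤ 3)
  A vs C: [1 vs 1, 3 vs 7, 4 vs 6] → A does not strictly dominate C (column X: 1 ≤ 1)
  B vs A: [3 vs 1, 6 vs 3, 2 vs 4] → B does not strictly dominate A (column Z: 2 ≤ 4)
  B vs C: [3 vs 1, 6 vs 7, 2 vs 6] → B does not strictly dominate C (column Y: 6 ≤ 7)
  C vs A: [1 vs 1, 7 vs 3, 6 vs 4] → C does not strictly dominate A (column X: 1 ≤ 1)
  C vs B: [1 vs 3, 7 vs 6, 6 vs 2] → C does not strictly dominate B (column X: 1 ≤ 3)
No single strategy strictly dominates all others → no strictly dominant strategy.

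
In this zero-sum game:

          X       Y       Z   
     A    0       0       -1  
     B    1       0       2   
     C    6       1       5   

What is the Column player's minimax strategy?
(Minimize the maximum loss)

Column should play Y, value = 1

Work:
Column player minimizes Row's maximum payoff:
Column X: max payoff to Row = 6
Column Y: max payoff to Row = 1
Column Z: max payoff to Row = 5
Minimum is 1, achieved by column Y.
Minimax strategy: Y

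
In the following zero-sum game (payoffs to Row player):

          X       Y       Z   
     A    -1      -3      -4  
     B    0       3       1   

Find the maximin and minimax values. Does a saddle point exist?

Maximin = 0, Minimax = 0, Saddle: True

Work:
Row minimums: [-4, 0] → maximin = 0
Column maximums: [0, 3, 1] → minimax = 0
Saddle point exists! Game value = 0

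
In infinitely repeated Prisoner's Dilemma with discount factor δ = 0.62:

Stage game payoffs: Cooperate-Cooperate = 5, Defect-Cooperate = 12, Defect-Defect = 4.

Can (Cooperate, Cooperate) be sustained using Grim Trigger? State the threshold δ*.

δ* = 0.875; since δ = 0.62 < 0.875, cooperation cannot be sustained

Work:
For Grim Trigger:
Cooperate forever: 5/(1-δ)
Defect then punished: 12 + 4·δ/(1-δ)
Need: 5/(1-δ) ≥ 12 + 4·δ/(1-δ)
Solving: δ ≥ (T-R)/(T-P) = (12-5)/(12-4) = 0.875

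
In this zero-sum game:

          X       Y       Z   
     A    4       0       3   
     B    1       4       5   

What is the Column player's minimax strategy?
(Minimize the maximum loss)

Column should play X or Y (all achieve the minimum), value = 4

Work:
Column player minimizes Row's maximum payoff:
Column X: max payoff to Row = 4
Column Y: max payoff to Row = 4
Column Z: max payoff to Row = 5
Minimum is 4, achieved by columns X, Y (tied).
Each of X or Y is a minimax strategy.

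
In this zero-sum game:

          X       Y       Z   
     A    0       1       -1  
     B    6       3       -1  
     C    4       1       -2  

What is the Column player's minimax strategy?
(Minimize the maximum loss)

Column should play Z, value = -1

Work:
Column player minimizes Row's maximum payoff:
Column X: max payoff to Row = 6
Column Y: max payoff to Row = 3
Column Z: max payoff to Row = -1
Minimum is -1, achieved by column Z.
Minimax strategy: Z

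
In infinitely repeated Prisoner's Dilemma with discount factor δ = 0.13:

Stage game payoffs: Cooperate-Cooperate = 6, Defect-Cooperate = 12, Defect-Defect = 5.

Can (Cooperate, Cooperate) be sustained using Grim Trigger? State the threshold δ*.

δ* = 0.8571; since δ = 0.13 < 0.8571, cooperation cannot be sustained

Work:
For Grim Trigger:
Cooperate forever: 6/(1-δ)
Defect then punished: 12 + 5·δ/(1-δ)
Need: 6/(1-δ) ≥ 12 + 5·δ/(1-δ)
Solving: δ ≥ (T-R)/(T-P) = (12-6)/(12-5) = 0.8571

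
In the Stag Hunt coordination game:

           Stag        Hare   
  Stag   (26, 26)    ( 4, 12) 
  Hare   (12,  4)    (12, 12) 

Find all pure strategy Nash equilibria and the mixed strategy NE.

Pure NE: (Stag, Stag) and (Hare, Hare); Mixed NE: p = 0.3636, q = 0.3636

Work:
Check pure NE:
(Stag, Stag): (26, 26) - no unilateral deviation beneficial
(Hare, Hare): (12, 12) - no unilateral deviation beneficial
Mixed NE: P1 plays Stag with p = 0.3636, P2 plays Stag with q = 0.3636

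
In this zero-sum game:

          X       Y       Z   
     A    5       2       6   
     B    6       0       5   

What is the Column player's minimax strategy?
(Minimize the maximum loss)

Column should play Y, value = 2

Work:
Column player minimizes Row's maximum payoff:
Column X: max payoff to Row = 6
Column Y: max payoff to Row = 2
Column Z: max payoff to Row = 6
Minimum is 2, achieved by column Y.
Minimax strategy: Y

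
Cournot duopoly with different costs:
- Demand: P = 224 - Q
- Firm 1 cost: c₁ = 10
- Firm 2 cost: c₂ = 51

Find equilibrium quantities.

q₁* = 85.0, q₂* = 44.0

Work:
Reaction: q₁ = (224 - 10 - q₂)/2
Reaction: q₂ = (224 - 51 - q₁)/2
Solve simultaneously:
q₁* = (224 - 2×10 + 51)/3 = 85.0
q₂* = (224 - 2×51 + 10)/3 = 44.0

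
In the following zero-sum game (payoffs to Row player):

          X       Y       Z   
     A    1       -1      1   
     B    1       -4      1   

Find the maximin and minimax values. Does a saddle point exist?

Maximin = -1, Minimax = -1, Saddle: True

Work:
Row minimums: [-1, -4] → maximin = -1
Column maximums: [1, -1, 1] → minimax = -1
Saddle point exists! Game value = -1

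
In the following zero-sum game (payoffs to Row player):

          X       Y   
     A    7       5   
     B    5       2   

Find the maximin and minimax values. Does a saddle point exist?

Maximin = 5, Minimax = 5, Saddle: True

Work:
Row minimums: [5, 2] → maximin = 5
Column maximums: [7, 5] → minimax = 5
Saddle point exists! Game value = 5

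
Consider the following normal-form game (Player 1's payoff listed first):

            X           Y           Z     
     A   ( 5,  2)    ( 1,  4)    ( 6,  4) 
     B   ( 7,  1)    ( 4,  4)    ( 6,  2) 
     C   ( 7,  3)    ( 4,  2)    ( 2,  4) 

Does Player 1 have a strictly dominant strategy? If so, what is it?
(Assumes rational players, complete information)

No strictly dominant strategy exists for Player 1

Work:
A strategy strictly dominates another if it gives a strictly higher payoff against every opponent action. Compare each pair of P1's strategies column-by-column:
  A vs B: [5 vs 7, 1 vs 4, 6 vs 6] → A does not strictly dominate B (column X: 5 ≤ 7)
  A vs C: [5 vs 7, 1 vs 4, 6 vs 2] → A does not strictly dominate C (column X: 5 ≤ 7)
  B vs A: [7 vs 5, 4 vs 1, 6 vs 6] → B does not strictly dominate A (column Z: 6 ≤ 6)
  B vs C: [7 vs 7, 4 vs 4, 6 vs 2] → B does not strictly dominate C (column X: 7 ≤ 7)
  C vs A: [7 vs 5, 4 vs 1, 2 vs 6] → C does not strictly dominate A (column Z: 2 ≤ 6)
  C vs B: [7 vs 7, 4 vs 4, 2 vs 6] → C does not strictly dominate B (column X: 7 ≤ 7)
No single strategy strictly dominates all others → no strictly dominant strategy.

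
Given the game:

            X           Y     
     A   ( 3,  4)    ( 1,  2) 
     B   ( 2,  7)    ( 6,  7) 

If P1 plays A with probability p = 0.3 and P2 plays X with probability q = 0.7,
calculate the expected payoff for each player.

E[P1] = 2.96, E[P2] = 5.92

Work:
E[P1] = p·q·π₁(A,X) + p·(1-q)·π₁(A,Y) + (1-p)·q·π₁(B,X) + (1-p)·(1-q)·π₁(B,Y)
= 0.3·0.7·3 + 0.3·0.3·1 + 0.7·0.7·2 + 0.7·0.3·6
= 2.96

E[P2] = 5.92 (similar calculation)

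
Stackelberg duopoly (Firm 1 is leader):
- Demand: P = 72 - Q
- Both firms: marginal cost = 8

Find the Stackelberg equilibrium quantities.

q₁* (leader) = 32.0, q₂* (follower) = 16.0

Work:
Follower's reaction: q₂ = (a - c - q₁)/2
Leader substitutes: π₁ = q₁·(a - q₁ - (a-c-q₁)/2 - c)
FOC: q₁* = (72 - 8)/2 = 32.00
Then: q₂* = (72 - 8 - 32.0)/2 = 16.00
Leader has first-mover advantage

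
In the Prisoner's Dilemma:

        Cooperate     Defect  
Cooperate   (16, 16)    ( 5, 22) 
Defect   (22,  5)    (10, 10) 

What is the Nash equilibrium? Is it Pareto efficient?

(Defect, Defect) is NE; not Pareto efficient

Work:
Defect dominates Cooperate for both players:
If P2 cooperates: Defect (22) > Cooperate (16)
If P2 defects: Defect (10) > Cooperate (5)
NE: (Defect, Defect) with payoff (10, 10)
But (Cooperate, Cooperate) = (16, 16) Pareto dominates (10, 10)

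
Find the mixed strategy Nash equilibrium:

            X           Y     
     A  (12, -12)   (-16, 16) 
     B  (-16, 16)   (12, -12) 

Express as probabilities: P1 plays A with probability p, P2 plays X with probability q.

p = 0.5, q = 0.5

Work:
Find probabilities that make opponent indifferent:
P2 chooses q to make P1 indifferent between A and B
P1 chooses p to make P2 indifferent between X and Y
Mixed NE: P1 plays (A: 0.5, B: 0.5), P2 plays (X: 0.5, Y: 0.5)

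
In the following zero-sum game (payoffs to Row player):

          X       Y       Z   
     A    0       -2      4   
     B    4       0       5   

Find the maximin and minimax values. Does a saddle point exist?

Maximin = 0, Minimax = 0, Saddle: True

Work:
Row minimums: [-2, 0] → maximin = 0
Column maximums: [4, 0, 5] → minimax = 0
Saddle point exists! Game value = 0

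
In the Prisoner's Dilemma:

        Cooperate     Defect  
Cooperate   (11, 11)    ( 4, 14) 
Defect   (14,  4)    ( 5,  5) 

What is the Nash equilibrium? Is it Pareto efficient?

(Defect, Defect) is NE; not Pareto efficient

Work:
Defect dominates Cooperate for both players:
If P2 cooperates: Defect (14) > Cooperate (11)
If P2 defects: Defect (5) > Cooperate (4)
NE: (Defect, Defect) with payoff (5, 5)
But (Cooperate, Cooperate) = (11, 11) Pareto dominates (5, 5)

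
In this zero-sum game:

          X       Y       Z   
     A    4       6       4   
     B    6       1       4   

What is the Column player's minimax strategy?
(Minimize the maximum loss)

Column should play Z, value = 4

Work:
Column player minimizes Row's maximum payoff:
Column X: max payoff to Row = 6
Column Y: max payoff to Row = 6
Column Z: max payoff to Row = 4
Minimum is 4, achieved by column Z.
Minimax strategy: Z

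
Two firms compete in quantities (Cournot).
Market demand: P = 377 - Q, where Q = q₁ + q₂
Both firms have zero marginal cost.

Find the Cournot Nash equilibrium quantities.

q₁* = q₂* = 125.67; P* = 125.67

Work:
Profit: π_i = P·q_i = (a - q_i - q_j)·q_i
FOC: ∂π_i/∂q_i = a - 2q_i - q_j = 0
Reaction function: q_i = (377 - q_j)/2
Symmetry: q* = 377/3 = 125.67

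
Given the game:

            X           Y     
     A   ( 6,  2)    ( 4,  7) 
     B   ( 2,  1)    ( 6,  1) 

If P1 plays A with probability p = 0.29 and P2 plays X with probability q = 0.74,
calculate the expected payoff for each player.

E[P1] = 3.7476, E[P2] = 1.667

Work:
E[P1] = p·q·π₁(A,X) + p·(1-q)·π₁(A,Y) + (1-p)·q·π₁(B,X) + (1-p)·(1-q)·π₁(B,Y)
= 0.29·0.74·6 + 0.29·0.26·4 + 0.71·0.74·2 + 0.71·0.26·6
= 3.7476

E[P2] = 1.667 (similar calculation)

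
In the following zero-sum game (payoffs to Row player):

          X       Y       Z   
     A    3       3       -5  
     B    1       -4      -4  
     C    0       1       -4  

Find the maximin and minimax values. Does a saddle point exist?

Maximin = -4, Minimax = -4, Saddle: True

Work:
Row minimums: [-5, -4, -4] → maximin = -4
Column maximums: [3, 3, -4] → minimax = -4
Saddle point exists! Game value = -4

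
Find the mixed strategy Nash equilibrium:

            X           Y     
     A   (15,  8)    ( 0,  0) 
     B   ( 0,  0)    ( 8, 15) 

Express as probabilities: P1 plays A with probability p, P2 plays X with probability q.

p = 0.6522, q = 0.3478

Work:
Find probabilities that make opponent indifferent:
P2 chooses q to make P1 indifferent between A and B
P1 chooses p to make P2 indifferent between X and Y
Mixed NE: P1 plays (A: 0.6522, B: 0.3478), P2 plays (X: 0.3478, Y: 0.6522)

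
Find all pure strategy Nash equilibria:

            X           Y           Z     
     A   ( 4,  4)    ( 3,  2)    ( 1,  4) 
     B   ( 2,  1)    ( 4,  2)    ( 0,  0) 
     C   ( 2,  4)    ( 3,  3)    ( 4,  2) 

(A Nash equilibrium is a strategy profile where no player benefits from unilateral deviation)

Nash equilibrium: (A, X), (B, Y)

Work:
Best responses:
  P1 vs X: payoffs [4, 2, 2] → best response A (payoff 4)
  P1 vs Y: payoffs [3, 4, 3] → best response B (payoff 4)
  P1 vs Z: payoffs [1, 0, 4] → best response C (payoff 4)
  P2 vs A: payoffs [4, 2, 4] → best response X/Z (payoff 4)
  P2 vs B: payoffs [1, 2, 0] → best response Y (payoff 2)
  P2 vs C: payoffs [4, 3, 2] → best response X (payoff 4)
Mutual best responses: (A,X), (B,Y) → Nash equilibria.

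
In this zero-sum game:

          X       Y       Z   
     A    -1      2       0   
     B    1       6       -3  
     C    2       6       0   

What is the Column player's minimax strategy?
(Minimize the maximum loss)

Column should play Z, value = 0

Work:
Column player minimizes Row's maximum payoff:
Column X: max payoff to Row = 2
Column Y: max payoff to Row = 6
Column Z: max payoff to Row = 0
Minimum is 0, achieved by column Z.
Minimax strategy: Z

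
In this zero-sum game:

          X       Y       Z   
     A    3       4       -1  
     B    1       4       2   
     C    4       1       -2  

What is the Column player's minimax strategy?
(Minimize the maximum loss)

Column should play Z, value = 2

Work:
Column player minimizes Row's maximum payoff:
Column X: max payoff to Row = 4
Column Y: max payoff to Row = 4
Column Z: max payoff to Row = 2
Minimum is 2, achieved by column Z.
Minimax strategy: Z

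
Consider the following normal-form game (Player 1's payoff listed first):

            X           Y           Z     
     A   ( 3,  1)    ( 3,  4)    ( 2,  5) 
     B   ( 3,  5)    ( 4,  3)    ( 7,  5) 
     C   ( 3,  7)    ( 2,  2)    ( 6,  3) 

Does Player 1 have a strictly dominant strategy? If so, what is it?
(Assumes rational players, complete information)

No strictly dominant strategy exists for Player 1

Work:
A strategy strictly dominates another if it gives a strictly higher payoff against every opponent action. Compare each pair of P1's strategies column-by-column:
  A vs B: [3 vs 3, 3 vs 4, 2 vs 7] → A does not strictly dominate B (column X: 3 ≤ 3)
  A vs C: [3 vs 3, 3 vs 2, 2 vs 6] → A does not strictly dominate C (column X: 3 ≤ 3)
  B vs A: [3 vs 3, 4 vs 3, 7 vs 2] → B does not strictly dominate A (column X: 3 ≤ 3)
  B vs C: [3 vs 3, 4 vs 2, 7 vs 6] → B does not strictly dominate C (column X: 3 ≤ 3)
  C vs A: [3 vs 3, 2 vs 3, 6 vs 2] → C does not strictly dominate A (column X: 3 ≤ 3)
  C vs B: [3 vs 3, 2 vs 4, 6 vs 7] → C does not strictly dominate B (column X: 3 ≤ 3)
No single strategy strictly dominates all others → no strictly dominant strategy.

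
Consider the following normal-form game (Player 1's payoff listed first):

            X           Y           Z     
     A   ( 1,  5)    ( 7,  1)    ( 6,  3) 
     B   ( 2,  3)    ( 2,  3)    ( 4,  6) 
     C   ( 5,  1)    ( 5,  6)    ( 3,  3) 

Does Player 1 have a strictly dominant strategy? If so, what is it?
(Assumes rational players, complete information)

No strictly dominant strategy exists for Player 1

Work:
A strategy strictly dominates another if it gives a strictly higher payoff against every opponent action. Compare each pair of P1's strategies column-by-column:
  A vs B: [1 vs 2, 7 vs 2, 6 vs 4] → A does not strictly dominate B (column X: 1 ≤ 2)
  A vs C: [1 vs 5, 7 vs 5, 6 vs 3] → A does not strictly dominate C (column X: 1 ≤ 5)
  B vs A: [2 vs 1, 2 vs 7, 4 vs 6] → B does not strictly dominate A (column Y: 2 ≤ 7)
  B vs C: [2 vs 5, 2 vs 5, 4 vs 3] → B does not strictly dominate C (column X: 2 ≤ 5)
  C vs A: [5 vs 1, 5 vs 7, 3 vs 6] → C does not strictly dominate A (column Y: 5 ≤ 7)
  C vs B: [5 vs 2, 5 vs 2, 3 vs 4] → C does not strictly dominate B (column Z: 3 ≤ 4)
No single strategy strictly dominates all others → no strictly dominant strategy.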